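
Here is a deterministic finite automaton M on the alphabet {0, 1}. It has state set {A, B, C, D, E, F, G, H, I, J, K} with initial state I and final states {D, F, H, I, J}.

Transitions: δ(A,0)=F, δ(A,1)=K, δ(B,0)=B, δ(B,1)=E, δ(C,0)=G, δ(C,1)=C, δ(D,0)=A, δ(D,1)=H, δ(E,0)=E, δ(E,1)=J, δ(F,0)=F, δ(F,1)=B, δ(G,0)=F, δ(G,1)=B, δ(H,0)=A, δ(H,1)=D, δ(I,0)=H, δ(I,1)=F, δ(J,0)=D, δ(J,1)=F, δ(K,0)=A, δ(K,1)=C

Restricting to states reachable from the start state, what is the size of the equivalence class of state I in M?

Every state is reachable, so we keep all 11.
Start with accepting vs non-accepting: {D,F,H,I,J} | {A,B,C,E,G,K}.
Refine {D,F,H,I,J} on symbol 0: members go to different blocks, giving {F,I,J} and {D,H}.
On input 0, block {F,I,J} splits into {I,J} and {F}.
On input 0, block {A,B,C,E,G,K} splits into {B,C,E,K} and {A,G}.
Split {B,C,E,K} by δ(·,0) → {B,E} and {C,K}.
On input 1, block {B,E} splits into {B} and {E}.
Split {A,G} by δ(·,1) → {A} and {G}.
Split {C,K} by δ(·,0) → {C} and {K}.
No further refinement is possible. Final partition (9 blocks): {I,J} | {B} | {D,H} | {F} | {A} | {C} | {E} | {G} | {K}.
State I belongs to the block {I,J}, which has 2 states.

2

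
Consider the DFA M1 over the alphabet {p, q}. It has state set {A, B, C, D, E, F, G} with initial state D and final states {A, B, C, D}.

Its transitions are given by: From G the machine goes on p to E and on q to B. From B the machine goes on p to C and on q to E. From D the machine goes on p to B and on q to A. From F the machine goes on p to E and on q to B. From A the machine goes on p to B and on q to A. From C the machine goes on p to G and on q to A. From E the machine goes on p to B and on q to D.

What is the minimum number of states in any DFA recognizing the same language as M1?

First remove the unreachable states {F}; 6 states remain.
P0 = {A,B,C,D} | {E,G}.
Split {A,B,C,D} by δ(·,p) → {A,B,D} and {C}.
Refine {A,B,D} on symbol p: members go to different blocks, giving {A,D} and {B}.
Split {E,G} by δ(·,p) → {E} and {G}.
The partition is now stable with 5 blocks: {A,D} | {E} | {C} | {B} | {G}.

5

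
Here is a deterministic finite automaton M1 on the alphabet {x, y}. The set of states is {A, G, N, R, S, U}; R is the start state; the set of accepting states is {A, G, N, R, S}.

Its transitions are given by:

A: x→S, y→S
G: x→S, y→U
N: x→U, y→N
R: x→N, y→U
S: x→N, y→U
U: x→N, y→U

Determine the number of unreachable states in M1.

3

Starting at R and following transitions, the reachable set is {N, R, U}. That leaves A, G, S unreachable — 3 in total.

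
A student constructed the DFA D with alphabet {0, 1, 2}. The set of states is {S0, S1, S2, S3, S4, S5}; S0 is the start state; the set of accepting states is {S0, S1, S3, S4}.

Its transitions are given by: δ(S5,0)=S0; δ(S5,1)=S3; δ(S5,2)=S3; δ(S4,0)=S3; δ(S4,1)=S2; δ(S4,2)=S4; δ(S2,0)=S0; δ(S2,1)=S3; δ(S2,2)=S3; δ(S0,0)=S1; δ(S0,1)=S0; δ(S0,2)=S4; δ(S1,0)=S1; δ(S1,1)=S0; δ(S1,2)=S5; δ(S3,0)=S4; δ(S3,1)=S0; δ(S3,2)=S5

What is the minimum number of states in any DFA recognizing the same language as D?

5

All states are reachable from the start state.
Start with accepting vs non-accepting: {S0,S1,S3,S4} | {S2,S5}.
Split {S0,S1,S3,S4} by δ(·,1) → {S0,S1,S3} and {S4}.
On input 0, block {S0,S1,S3} splits into {S0,S1} and {S3}.
Refine {S0,S1} on symbol 2: members go to different blocks, giving {S0} and {S1}.
No further refinement is possible. Final partition (5 blocks): {S0} | {S2,S5} | {S4} | {S3} | {S1}.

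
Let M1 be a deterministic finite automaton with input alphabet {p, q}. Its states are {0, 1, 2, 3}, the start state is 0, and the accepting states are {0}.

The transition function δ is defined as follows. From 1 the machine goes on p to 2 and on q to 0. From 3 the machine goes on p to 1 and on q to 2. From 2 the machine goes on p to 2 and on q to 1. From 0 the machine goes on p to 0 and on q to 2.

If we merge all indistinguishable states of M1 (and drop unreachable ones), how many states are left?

States {3} cannot be reached from the start state, so discard them.
Start with accepting vs non-accepting: {0} | {1,2}.
Refine {1,2} on symbol q: members go to different blocks, giving {1} and {2}.
The partition is now stable with 3 blocks: {0} | {1} | {2}.

3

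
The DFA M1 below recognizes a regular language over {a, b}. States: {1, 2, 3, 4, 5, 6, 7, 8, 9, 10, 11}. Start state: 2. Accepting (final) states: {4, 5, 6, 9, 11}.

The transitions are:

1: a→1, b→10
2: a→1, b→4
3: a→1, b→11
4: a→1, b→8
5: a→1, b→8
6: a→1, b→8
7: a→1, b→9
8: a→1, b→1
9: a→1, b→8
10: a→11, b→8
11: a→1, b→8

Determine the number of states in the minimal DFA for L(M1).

5

Reachable states from the start: {1,2,4,8,10,11}. Unreachable: {3,5,6,7,9} — drop them.
Initial partition by acceptance: {4,11} | {1,2,8,10}.
On input a, block {1,2,8,10} splits into {1,2,8} and {10}.
Refine {1,2,8} on symbol b: members go to different blocks, giving {1} and {2} and {8}.
Stable partition: {4,11} | {1} | {10} | {2} | {8} — 5 equivalence classes.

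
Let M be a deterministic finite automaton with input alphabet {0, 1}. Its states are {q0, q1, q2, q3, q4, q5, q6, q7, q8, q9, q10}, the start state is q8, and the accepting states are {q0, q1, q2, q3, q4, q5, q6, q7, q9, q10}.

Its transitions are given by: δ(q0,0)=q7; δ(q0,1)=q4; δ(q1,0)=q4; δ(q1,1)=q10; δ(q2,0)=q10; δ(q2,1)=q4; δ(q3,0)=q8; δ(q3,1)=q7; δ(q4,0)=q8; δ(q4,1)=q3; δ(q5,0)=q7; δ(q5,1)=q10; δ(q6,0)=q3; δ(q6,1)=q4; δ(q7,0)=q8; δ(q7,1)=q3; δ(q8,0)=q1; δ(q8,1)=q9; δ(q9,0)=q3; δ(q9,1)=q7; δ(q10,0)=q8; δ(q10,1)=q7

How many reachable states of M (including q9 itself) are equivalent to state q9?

2

States {q0,q2,q5,q6} cannot be reached from the start state, so discard them.
Start with accepting vs non-accepting: {q1,q3,q4,q7,q9,q10} | {q8}.
Split {q1,q3,q4,q7,q9,q10} by δ(·,0) → {q3,q4,q7,q10} and {q1,q9}.
The partition is now stable with 3 blocks: {q3,q4,q7,q10} | {q8} | {q1,q9}.
State q9 belongs to the block {q1,q9}, which has 2 states.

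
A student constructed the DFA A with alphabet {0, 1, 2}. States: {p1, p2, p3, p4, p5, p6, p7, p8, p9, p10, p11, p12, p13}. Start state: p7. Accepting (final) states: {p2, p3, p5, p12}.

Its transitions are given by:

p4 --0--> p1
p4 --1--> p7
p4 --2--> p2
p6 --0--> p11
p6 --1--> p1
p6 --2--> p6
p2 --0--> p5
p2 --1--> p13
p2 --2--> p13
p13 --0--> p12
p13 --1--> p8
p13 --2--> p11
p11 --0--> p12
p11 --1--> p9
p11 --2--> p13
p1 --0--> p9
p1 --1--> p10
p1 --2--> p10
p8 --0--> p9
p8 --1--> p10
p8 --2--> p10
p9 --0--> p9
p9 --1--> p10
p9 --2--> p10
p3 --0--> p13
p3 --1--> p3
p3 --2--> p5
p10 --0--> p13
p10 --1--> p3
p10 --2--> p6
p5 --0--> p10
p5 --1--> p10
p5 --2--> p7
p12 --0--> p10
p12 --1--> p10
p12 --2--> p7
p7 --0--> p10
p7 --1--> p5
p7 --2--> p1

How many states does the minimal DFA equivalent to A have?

States {p2,p4} cannot be reached from the start state, so discard them.
Initial partition by acceptance: {p3,p5,p12} | {p1,p6,p7,p8,p9,p10,p11,p13}.
On input 1, block {p3,p5,p12} splits into {p5,p12} and {p3}.
Split {p1,p6,p7,p8,p9,p10,p11,p13} by δ(·,0) → {p1,p6,p7,p8,p9,p10} and {p11,p13}.
Refine {p1,p6,p7,p8,p9,p10} on symbol 0: members go to different blocks, giving {p1,p7,p8,p9} and {p6,p10}.
Split {p1,p7,p8,p9} by δ(·,0) → {p1,p8,p9} and {p7}.
On input 1, block {p6,p10} splits into {p6} and {p10}.
No further refinement is possible. Final partition (7 blocks): {p5,p12} | {p1,p8,p9} | {p3} | {p11,p13} | {p6} | {p7} | {p10}.

7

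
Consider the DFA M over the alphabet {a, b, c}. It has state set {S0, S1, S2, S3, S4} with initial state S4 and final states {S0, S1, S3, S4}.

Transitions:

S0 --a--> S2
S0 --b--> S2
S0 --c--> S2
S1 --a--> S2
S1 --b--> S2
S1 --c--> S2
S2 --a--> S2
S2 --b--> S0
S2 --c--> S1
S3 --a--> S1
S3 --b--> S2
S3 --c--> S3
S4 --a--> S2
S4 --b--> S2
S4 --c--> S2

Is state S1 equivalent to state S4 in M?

States {S3} cannot be reached from the start state, so discard them.
Start with accepting vs non-accepting: {S0,S1,S4} | {S2}.
Stable partition: {S0,S1,S4} | {S2} — 2 equivalence classes.
S1 and S4 lie in the same block of the stable partition, so they are equivalent — no string distinguishes them.

Yes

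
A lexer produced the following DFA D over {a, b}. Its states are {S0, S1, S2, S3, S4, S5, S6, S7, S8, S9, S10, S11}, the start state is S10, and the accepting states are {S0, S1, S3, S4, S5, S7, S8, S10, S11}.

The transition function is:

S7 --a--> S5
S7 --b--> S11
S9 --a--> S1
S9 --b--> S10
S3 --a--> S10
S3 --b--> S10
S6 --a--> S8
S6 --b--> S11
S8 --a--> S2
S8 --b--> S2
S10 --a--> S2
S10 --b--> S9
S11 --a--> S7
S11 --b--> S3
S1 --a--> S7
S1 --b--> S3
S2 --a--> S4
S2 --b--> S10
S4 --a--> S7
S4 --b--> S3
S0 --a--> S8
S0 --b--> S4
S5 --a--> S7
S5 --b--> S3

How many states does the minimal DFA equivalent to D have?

Reachable states from the start: {S1,S2,S3,S4,S5,S7,S9,S10,S11}. Unreachable: {S0,S6,S8} — drop them.
P0 = {S1,S3,S4,S5,S7,S10,S11} | {S2,S9}.
Split {S1,S3,S4,S5,S7,S10,S11} by δ(·,a) → {S1,S3,S4,S5,S7,S11} and {S10}.
Refine {S1,S3,S4,S5,S7,S11} on symbol a: members go to different blocks, giving {S1,S4,S5,S7,S11} and {S3}.
On input b, block {S1,S4,S5,S7,S11} splits into {S1,S4,S5,S11} and {S7}.
Stable partition: {S1,S4,S5,S11} | {S2,S9} | {S10} | {S3} | {S7} — 5 equivalence classes.

5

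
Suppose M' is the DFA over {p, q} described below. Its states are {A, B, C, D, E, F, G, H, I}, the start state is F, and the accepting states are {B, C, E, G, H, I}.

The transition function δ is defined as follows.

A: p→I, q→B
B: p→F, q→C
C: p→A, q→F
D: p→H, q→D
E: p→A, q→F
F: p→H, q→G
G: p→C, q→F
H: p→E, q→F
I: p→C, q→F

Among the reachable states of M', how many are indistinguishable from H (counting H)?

First remove the unreachable states {D}; 8 states remain.
P0 = {B,C,E,G,H,I} | {A,F}.
On input p, block {B,C,E,G,H,I} splits into {B,C,E} and {G,H,I}.
On input q, block {B,C,E} splits into {C,E} and {B}.
Split {A,F} by δ(·,q) → {A} and {F}.
The partition is now stable with 5 blocks: {C,E} | {A} | {G,H,I} | {B} | {F}.
State H belongs to the block {G,H,I}, which has 3 states.

3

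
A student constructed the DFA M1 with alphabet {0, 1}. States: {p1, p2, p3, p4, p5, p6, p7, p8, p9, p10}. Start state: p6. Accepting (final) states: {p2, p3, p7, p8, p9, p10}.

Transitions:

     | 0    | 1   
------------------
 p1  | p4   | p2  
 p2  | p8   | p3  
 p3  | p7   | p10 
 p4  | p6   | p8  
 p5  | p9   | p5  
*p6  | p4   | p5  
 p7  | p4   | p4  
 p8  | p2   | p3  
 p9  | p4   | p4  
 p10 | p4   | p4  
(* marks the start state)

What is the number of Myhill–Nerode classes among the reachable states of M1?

States {p1} cannot be reached from the start state, so discard them.
Start with accepting vs non-accepting: {p2,p3,p7,p8,p9,p10} | {p4,p5,p6}.
Split {p2,p3,p7,p8,p9,p10} by δ(·,0) → {p2,p3,p8} and {p7,p9,p10}.
Refine {p2,p3,p8} on symbol 0: members go to different blocks, giving {p2,p8} and {p3}.
On input 0, block {p4,p5,p6} splits into {p4,p6} and {p5}.
Refine {p4,p6} on symbol 1: members go to different blocks, giving {p4} and {p6}.
No further refinement is possible. Final partition (6 blocks): {p2,p8} | {p4} | {p7,p9,p10} | {p3} | {p5} | {p6}.

6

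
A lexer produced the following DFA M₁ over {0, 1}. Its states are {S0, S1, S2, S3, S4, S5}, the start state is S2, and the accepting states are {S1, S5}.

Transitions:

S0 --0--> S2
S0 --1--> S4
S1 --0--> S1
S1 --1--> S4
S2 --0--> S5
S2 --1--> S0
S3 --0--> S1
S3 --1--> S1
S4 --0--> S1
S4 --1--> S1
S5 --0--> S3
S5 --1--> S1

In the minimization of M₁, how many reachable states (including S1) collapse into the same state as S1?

Initial partition by acceptance: {S1,S5} | {S0,S2,S3,S4}.
Split {S1,S5} by δ(·,0) → {S1} and {S5}.
Refine {S0,S2,S3,S4} on symbol 0: members go to different blocks, giving {S3,S4} and {S0} and {S2}.
No further refinement is possible. Final partition (5 blocks): {S1} | {S3,S4} | {S5} | {S0} | {S2}.
State S1 belongs to the block {S1}, which has 1 states.

1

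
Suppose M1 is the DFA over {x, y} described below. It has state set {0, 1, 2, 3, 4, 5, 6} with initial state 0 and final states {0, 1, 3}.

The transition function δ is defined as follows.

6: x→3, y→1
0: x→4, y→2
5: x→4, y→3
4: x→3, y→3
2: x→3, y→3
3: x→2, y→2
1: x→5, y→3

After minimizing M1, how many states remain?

2

First remove the unreachable states {1,5,6}; 4 states remain.
Start with accepting vs non-accepting: {0,3} | {2,4}.
No further refinement is possible. Final partition (2 blocks): {0,3} | {2,4}.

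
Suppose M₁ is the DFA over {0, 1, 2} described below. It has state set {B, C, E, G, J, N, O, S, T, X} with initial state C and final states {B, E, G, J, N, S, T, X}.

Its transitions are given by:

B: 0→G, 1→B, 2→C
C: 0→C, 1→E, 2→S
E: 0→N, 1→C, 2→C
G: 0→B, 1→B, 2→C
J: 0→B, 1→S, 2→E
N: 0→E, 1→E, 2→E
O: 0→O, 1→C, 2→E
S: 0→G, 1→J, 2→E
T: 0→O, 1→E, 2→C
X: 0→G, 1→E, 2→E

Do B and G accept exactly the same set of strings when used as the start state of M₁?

Yes

Reachable states from the start: {B,C,E,G,J,N,S}. Unreachable: {O,T,X} — drop them.
Initial partition by acceptance: {B,E,G,J,N,S} | {C}.
Refine {B,E,G,J,N,S} on symbol 1: members go to different blocks, giving {B,G,J,N,S} and {E}.
Split {B,G,J,N,S} by δ(·,0) → {B,G,J,S} and {N}.
On input 2, block {B,G,J,S} splits into {J,S} and {B,G}.
The partition is now stable with 5 blocks: {J,S} | {C} | {E} | {N} | {B,G}.
B and G lie in the same block of the stable partition, so they are equivalent — no string distinguishes them.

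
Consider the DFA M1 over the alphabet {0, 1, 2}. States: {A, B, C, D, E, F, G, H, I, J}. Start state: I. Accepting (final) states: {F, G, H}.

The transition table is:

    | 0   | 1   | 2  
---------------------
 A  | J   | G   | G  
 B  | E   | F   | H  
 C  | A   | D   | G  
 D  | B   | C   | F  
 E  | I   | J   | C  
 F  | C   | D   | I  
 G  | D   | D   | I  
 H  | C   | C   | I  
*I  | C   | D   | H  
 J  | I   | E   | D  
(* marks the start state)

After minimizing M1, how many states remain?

Start with accepting vs non-accepting: {F,G,H} | {A,B,C,D,E,I,J}.
Refine {A,B,C,D,E,I,J} on symbol 1: members go to different blocks, giving {C,D,E,I,J} and {A,B}.
On input 0, block {C,D,E,I,J} splits into {E,I,J} and {C,D}.
On input 0, block {E,I,J} splits into {E,J} and {I}.
Stable partition: {F,G,H} | {E,J} | {A,B} | {C,D} | {I} — 5 equivalence classes.

5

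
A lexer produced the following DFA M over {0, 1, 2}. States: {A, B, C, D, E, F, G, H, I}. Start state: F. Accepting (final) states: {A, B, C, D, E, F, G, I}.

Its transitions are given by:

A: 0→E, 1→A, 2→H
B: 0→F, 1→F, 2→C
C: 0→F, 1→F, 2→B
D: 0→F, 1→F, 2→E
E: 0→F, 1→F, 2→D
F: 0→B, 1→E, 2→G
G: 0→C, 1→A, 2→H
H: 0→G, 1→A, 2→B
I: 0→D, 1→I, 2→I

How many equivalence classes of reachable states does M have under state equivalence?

States {I} cannot be reached from the start state, so discard them.
P0 = {A,B,C,D,E,F,G} | {H}.
Refine {A,B,C,D,E,F,G} on symbol 2: members go to different blocks, giving {B,C,D,E,F} and {A,G}.
Refine {B,C,D,E,F} on symbol 2: members go to different blocks, giving {B,C,D,E} and {F}.
Stable partition: {B,C,D,E} | {H} | {A,G} | {F} — 4 equivalence classes.

4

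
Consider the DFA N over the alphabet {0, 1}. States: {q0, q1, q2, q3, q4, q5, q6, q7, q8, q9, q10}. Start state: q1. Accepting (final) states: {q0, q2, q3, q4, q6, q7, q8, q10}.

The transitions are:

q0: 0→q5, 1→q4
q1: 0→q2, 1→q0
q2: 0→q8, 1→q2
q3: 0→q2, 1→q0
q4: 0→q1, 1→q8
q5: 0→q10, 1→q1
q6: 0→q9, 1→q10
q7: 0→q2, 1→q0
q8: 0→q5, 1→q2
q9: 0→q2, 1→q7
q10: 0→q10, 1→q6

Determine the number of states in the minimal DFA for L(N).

10

States {q3} cannot be reached from the start state, so discard them.
Initial partition by acceptance: {q0,q2,q4,q6,q7,q8,q10} | {q1,q5,q9}.
On input 0, block {q0,q2,q4,q6,q7,q8,q10} splits into {q0,q4,q6,q8} and {q2,q7,q10}.
Split {q0,q4,q6,q8} by δ(·,1) → {q0,q4} and {q6,q8}.
Refine {q0,q4} on symbol 1: members go to different blocks, giving {q0} and {q4}.
Refine {q1,q5,q9} on symbol 1: members go to different blocks, giving {q1} and {q5} and {q9}.
Split {q2,q7,q10} by δ(·,0) → {q7,q10} and {q2}.
On input 0, block {q7,q10} splits into {q7} and {q10}.
On input 0, block {q6,q8} splits into {q6} and {q8}.
The partition is now stable with 10 blocks: {q0} | {q1} | {q7} | {q6} | {q4} | {q5} | {q9} | {q2} | {q10} | {q8}.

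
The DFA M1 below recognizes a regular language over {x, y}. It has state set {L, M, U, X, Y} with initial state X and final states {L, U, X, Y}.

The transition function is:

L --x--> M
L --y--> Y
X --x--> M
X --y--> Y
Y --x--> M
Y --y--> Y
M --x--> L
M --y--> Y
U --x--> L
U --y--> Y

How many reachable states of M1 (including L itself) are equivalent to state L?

First remove the unreachable states {U}; 4 states remain.
Initial partition by acceptance: {L,X,Y} | {M}.
The partition is now stable with 2 blocks: {L,X,Y} | {M}.
State L belongs to the block {L,X,Y}, which has 3 states.

3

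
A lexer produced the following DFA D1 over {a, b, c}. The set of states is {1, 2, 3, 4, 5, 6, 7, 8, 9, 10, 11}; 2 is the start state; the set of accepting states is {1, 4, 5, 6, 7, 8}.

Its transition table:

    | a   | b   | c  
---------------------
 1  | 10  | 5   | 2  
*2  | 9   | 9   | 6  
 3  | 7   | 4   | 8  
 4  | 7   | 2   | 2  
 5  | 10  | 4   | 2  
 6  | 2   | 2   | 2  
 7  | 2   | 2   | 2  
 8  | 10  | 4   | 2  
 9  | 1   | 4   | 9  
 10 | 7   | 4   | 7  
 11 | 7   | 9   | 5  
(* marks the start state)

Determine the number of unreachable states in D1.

3

Starting at 2 and following transitions, the reachable set is {1, 2, 4, 5, 6, 7, 9, 10}. That leaves 3, 8, 11 unreachable — 3 in total.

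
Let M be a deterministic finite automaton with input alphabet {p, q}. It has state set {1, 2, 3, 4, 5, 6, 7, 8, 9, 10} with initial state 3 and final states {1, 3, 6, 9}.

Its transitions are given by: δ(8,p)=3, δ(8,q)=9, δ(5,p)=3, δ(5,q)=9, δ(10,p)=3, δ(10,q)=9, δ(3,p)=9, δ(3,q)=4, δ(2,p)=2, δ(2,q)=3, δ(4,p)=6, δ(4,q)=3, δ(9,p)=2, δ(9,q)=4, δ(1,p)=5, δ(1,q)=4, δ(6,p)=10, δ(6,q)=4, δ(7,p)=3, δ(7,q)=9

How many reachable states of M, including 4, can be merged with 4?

1

States {1,5,7,8} cannot be reached from the start state, so discard them.
Start with accepting vs non-accepting: {3,6,9} | {2,4,10}.
Split {3,6,9} by δ(·,p) → {6,9} and {3}.
Split {2,4,10} by δ(·,p) → {2} and {4} and {10}.
Split {6,9} by δ(·,p) → {6} and {9}.
Stable partition: {6} | {2} | {3} | {4} | {10} | {9} — 6 equivalence classes.
The equivalence class containing 4 is {4}, of size 1.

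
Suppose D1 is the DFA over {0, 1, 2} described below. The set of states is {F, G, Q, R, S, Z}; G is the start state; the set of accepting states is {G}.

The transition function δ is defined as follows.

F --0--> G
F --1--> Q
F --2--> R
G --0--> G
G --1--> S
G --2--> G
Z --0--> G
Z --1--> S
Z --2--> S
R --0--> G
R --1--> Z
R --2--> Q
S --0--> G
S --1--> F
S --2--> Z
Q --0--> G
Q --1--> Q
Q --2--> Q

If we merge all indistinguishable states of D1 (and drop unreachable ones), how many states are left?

2

Initial partition by acceptance: {G} | {F,Q,R,S,Z}.
Stable partition: {G} | {F,Q,R,S,Z} — 2 equivalence classes.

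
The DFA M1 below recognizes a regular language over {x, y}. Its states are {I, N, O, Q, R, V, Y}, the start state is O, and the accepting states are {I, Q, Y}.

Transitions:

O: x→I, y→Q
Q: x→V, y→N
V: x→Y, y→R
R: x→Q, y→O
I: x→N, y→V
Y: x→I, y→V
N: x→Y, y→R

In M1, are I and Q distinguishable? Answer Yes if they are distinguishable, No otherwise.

Every state is reachable, so we keep all 7.
Start with accepting vs non-accepting: {I,Q,Y} | {N,O,R,V}.
Refine {I,Q,Y} on symbol x: members go to different blocks, giving {I,Q} and {Y}.
Split {N,O,R,V} by δ(·,x) → {N,V} and {O,R}.
Refine {O,R} on symbol y: members go to different blocks, giving {R} and {O}.
The partition is now stable with 5 blocks: {I,Q} | {N,V} | {Y} | {R} | {O}.
I and Q lie in the same block of the stable partition, so they are equivalent — no string distinguishes them.

No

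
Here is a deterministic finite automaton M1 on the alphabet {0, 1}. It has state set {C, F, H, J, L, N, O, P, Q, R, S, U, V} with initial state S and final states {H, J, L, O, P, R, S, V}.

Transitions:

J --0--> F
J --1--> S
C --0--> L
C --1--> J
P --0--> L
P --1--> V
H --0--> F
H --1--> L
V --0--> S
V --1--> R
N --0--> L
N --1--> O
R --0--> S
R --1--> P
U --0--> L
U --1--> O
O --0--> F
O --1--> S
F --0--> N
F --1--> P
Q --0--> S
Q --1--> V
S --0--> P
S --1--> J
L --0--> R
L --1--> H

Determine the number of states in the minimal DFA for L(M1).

5

First remove the unreachable states {C,Q,U}; 10 states remain.
P0 = {H,J,L,O,P,R,S,V} | {F,N}.
Split {H,J,L,O,P,R,S,V} by δ(·,0) → {L,P,R,S,V} and {H,J,O}.
Split {L,P,R,S,V} by δ(·,1) → {P,R,V} and {L,S}.
Split {F,N} by δ(·,0) → {F} and {N}.
The partition is now stable with 5 blocks: {P,R,V} | {F} | {H,J,O} | {L,S} | {N}.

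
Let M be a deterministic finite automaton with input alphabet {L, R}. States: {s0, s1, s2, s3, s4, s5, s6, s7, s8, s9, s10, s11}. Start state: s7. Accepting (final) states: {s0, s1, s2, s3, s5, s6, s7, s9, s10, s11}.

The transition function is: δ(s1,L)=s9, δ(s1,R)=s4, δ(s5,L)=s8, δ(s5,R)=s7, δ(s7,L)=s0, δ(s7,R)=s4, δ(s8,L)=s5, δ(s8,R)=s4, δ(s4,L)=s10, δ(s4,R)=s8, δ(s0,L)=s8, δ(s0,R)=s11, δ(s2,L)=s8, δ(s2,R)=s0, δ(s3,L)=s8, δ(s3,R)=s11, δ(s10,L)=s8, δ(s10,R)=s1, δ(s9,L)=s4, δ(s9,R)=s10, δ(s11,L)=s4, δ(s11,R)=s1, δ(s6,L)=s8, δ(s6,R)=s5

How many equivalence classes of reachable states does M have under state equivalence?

4

Reachable states from the start: {s0,s1,s4,s5,s7,s8,s9,s10,s11}. Unreachable: {s2,s3,s6} — drop them.
Initial partition by acceptance: {s0,s1,s5,s7,s9,s10,s11} | {s4,s8}.
On input L, block {s0,s1,s5,s7,s9,s10,s11} splits into {s0,s5,s9,s10,s11} and {s1,s7}.
Refine {s0,s5,s9,s10,s11} on symbol R: members go to different blocks, giving {s5,s10,s11} and {s0,s9}.
No further refinement is possible. Final partition (4 blocks): {s5,s10,s11} | {s4,s8} | {s1,s7} | {s0,s9}.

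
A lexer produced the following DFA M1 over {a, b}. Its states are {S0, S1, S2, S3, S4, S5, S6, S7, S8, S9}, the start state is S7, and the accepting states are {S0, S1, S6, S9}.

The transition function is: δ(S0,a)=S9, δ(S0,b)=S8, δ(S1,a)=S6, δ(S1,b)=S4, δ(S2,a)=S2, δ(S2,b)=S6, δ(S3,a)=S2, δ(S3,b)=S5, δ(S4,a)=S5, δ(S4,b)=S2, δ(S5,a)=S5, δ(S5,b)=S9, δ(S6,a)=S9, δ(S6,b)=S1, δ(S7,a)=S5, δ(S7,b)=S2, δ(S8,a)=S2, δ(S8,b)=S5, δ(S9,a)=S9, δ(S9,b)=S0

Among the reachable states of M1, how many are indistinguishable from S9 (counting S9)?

2

Reachable states from the start: {S0,S1,S2,S4,S5,S6,S7,S8,S9}. Unreachable: {S3} — drop them.
P0 = {S0,S1,S6,S9} | {S2,S4,S5,S7,S8}.
Refine {S0,S1,S6,S9} on symbol b: members go to different blocks, giving {S0,S1} and {S6,S9}.
On input b, block {S2,S4,S5,S7,S8} splits into {S4,S7,S8} and {S2,S5}.
Stable partition: {S0,S1} | {S4,S7,S8} | {S6,S9} | {S2,S5} — 4 equivalence classes.
State S9 belongs to the block {S6,S9}, which has 2 states.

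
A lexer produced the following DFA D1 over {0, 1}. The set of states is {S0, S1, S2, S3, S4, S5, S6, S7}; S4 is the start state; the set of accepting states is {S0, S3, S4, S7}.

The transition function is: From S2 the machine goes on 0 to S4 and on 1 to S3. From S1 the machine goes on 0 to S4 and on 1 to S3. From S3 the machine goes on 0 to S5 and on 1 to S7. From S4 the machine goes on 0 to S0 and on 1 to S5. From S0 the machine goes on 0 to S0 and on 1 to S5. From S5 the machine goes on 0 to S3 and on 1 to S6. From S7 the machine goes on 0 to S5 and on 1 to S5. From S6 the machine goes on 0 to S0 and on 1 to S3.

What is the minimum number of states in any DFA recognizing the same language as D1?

First remove the unreachable states {S1,S2}; 6 states remain.
Start with accepting vs non-accepting: {S0,S3,S4,S7} | {S5,S6}.
Split {S0,S3,S4,S7} by δ(·,0) → {S0,S4} and {S3,S7}.
Refine {S5,S6} on symbol 0: members go to different blocks, giving {S5} and {S6}.
On input 1, block {S3,S7} splits into {S3} and {S7}.
Stable partition: {S0,S4} | {S5} | {S3} | {S6} | {S7} — 5 equivalence classes.

5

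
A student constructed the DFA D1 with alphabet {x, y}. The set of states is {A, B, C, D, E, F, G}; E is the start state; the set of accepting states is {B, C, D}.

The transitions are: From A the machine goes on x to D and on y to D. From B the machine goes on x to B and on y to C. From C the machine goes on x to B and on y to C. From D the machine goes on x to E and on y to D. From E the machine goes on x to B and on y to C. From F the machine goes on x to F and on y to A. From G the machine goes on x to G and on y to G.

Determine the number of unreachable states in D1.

4

BFS from E reaches {B, C, E}; the 4 state(s) A, D, F, G are never visited.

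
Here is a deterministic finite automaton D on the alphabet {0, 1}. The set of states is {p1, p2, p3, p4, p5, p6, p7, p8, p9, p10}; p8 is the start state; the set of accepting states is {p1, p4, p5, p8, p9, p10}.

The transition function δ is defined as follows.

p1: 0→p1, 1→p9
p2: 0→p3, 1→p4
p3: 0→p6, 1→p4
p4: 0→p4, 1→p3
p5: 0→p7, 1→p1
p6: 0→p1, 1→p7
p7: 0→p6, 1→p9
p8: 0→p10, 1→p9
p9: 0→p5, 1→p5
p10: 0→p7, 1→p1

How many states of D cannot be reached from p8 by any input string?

3

BFS from p8 reaches {p1, p5, p6, p7, p8, p9, p10}; the 3 state(s) p2, p3, p4 are never visited.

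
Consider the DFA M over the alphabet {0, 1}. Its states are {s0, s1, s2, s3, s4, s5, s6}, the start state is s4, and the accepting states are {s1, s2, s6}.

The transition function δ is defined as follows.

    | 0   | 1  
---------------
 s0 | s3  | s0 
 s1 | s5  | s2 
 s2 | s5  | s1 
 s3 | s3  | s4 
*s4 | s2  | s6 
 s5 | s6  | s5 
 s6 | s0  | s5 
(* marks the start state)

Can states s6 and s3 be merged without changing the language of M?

No

All states are reachable from the start state.
P0 = {s1,s2,s6} | {s0,s3,s4,s5}.
Split {s1,s2,s6} by δ(·,1) → {s1,s2} and {s6}.
Refine {s0,s3,s4,s5} on symbol 0: members go to different blocks, giving {s0,s3} and {s4} and {s5}.
Refine {s0,s3} on symbol 1: members go to different blocks, giving {s0} and {s3}.
The partition is now stable with 6 blocks: {s1,s2} | {s0} | {s6} | {s4} | {s5} | {s3}.
s6 and s3 end up in different blocks, so they are distinguishable. For instance, the string 'ε' is accepted from only s6.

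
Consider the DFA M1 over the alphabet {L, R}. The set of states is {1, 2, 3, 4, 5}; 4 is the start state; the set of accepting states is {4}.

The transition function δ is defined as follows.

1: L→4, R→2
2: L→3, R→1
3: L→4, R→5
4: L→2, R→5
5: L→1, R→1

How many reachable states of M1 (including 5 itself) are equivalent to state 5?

2

P0 = {4} | {1,2,3,5}.
On input L, block {1,2,3,5} splits into {1,3} and {2,5}.
Stable partition: {4} | {1,3} | {2,5} — 3 equivalence classes.
State 5 belongs to the block {2,5}, which has 2 states.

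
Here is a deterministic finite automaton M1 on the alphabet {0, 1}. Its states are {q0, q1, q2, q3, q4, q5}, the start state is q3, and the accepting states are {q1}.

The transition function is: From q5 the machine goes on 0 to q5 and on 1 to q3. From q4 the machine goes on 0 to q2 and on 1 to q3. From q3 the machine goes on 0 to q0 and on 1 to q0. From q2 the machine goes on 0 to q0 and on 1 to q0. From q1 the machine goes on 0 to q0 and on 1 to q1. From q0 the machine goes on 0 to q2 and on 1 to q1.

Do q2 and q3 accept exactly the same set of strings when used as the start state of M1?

Yes

First remove the unreachable states {q4,q5}; 4 states remain.
Initial partition by acceptance: {q1} | {q0,q2,q3}.
On input 1, block {q0,q2,q3} splits into {q2,q3} and {q0}.
No further refinement is possible. Final partition (3 blocks): {q1} | {q2,q3} | {q0}.
q2 and q3 lie in the same block of the stable partition, so they are equivalent — no string distinguishes them.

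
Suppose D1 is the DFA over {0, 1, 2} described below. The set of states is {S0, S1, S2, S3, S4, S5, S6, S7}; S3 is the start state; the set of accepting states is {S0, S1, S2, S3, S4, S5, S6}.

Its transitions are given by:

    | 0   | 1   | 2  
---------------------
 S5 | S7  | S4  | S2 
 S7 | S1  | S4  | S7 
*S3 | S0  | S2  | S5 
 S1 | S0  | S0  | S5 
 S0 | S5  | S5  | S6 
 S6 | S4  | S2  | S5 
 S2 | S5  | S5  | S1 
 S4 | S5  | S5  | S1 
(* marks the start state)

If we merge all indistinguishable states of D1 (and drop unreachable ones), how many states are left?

4

All states are reachable from the start state.
Start with accepting vs non-accepting: {S0,S1,S2,S3,S4,S5,S6} | {S7}.
On input 0, block {S0,S1,S2,S3,S4,S5,S6} splits into {S0,S1,S2,S3,S4,S6} and {S5}.
On input 0, block {S0,S1,S2,S3,S4,S6} splits into {S0,S2,S4} and {S1,S3,S6}.
No further refinement is possible. Final partition (4 blocks): {S0,S2,S4} | {S7} | {S5} | {S1,S3,S6}.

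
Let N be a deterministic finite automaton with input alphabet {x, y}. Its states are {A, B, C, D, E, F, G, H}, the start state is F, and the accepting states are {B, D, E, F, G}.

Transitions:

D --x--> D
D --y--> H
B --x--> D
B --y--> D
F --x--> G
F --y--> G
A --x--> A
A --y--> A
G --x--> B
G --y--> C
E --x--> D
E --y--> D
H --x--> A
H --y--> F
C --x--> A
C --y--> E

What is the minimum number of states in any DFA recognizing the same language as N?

All states are reachable from the start state.
Initial partition by acceptance: {B,D,E,F,G} | {A,C,H}.
On input y, block {B,D,E,F,G} splits into {B,E,F} and {D,G}.
Split {A,C,H} by δ(·,y) → {C,H} and {A}.
Split {D,G} by δ(·,x) → {D} and {G}.
On input x, block {B,E,F} splits into {B,E} and {F}.
On input y, block {C,H} splits into {C} and {H}.
No further refinement is possible. Final partition (7 blocks): {B,E} | {C} | {D} | {A} | {G} | {F} | {H}.

7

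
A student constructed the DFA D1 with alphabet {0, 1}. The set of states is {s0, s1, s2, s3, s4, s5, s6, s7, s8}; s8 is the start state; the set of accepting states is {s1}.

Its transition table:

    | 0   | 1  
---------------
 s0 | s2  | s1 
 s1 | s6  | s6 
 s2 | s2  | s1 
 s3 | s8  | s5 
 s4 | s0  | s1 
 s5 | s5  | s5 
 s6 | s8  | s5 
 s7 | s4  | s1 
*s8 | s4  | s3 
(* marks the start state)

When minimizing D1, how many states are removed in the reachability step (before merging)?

No path from s8 leads to s7; the other 8 states are all reachable.

1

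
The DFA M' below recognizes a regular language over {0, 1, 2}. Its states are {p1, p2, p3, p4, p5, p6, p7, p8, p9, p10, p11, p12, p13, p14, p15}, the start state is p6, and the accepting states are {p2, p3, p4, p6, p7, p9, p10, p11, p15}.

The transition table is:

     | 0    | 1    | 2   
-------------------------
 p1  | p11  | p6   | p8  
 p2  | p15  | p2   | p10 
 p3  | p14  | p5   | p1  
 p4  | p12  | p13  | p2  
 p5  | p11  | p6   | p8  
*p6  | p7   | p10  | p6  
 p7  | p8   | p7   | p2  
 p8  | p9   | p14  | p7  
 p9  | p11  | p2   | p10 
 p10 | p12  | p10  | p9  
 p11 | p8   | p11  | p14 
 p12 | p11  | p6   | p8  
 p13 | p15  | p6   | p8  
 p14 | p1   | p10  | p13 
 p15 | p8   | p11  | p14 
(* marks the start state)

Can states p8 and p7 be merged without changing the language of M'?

No

States {p3,p4,p5} cannot be reached from the start state, so discard them.
Start with accepting vs non-accepting: {p2,p6,p7,p9,p10,p11,p15} | {p1,p8,p12,p13,p14}.
Refine {p2,p6,p7,p9,p10,p11,p15} on symbol 0: members go to different blocks, giving {p7,p10,p11,p15} and {p2,p6,p9}.
Split {p7,p10,p11,p15} by δ(·,2) → {p7,p10} and {p11,p15}.
Refine {p1,p8,p12,p13,p14} on symbol 0: members go to different blocks, giving {p1,p12,p13} and {p8} and {p14}.
Split {p7,p10} by δ(·,0) → {p7} and {p10}.
Refine {p2,p6,p9} on symbol 0: members go to different blocks, giving {p2,p9} and {p6}.
Stable partition: {p7} | {p1,p12,p13} | {p2,p9} | {p11,p15} | {p8} | {p14} | {p10} | {p6} — 8 equivalence classes.
p8 and p7 end up in different blocks, so they are distinguishable. For instance, the string 'ε' is accepted from only p7.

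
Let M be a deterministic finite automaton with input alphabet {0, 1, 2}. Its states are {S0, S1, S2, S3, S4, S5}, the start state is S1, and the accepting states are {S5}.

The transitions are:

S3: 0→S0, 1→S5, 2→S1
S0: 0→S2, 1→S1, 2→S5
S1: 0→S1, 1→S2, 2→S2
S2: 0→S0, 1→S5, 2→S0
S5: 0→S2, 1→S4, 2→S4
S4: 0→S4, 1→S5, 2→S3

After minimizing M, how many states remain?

All states are reachable from the start state.
Start with accepting vs non-accepting: {S5} | {S0,S1,S2,S3,S4}.
On input 1, block {S0,S1,S2,S3,S4} splits into {S2,S3,S4} and {S0,S1}.
On input 0, block {S2,S3,S4} splits into {S2,S3} and {S4}.
On input 0, block {S0,S1} splits into {S0} and {S1}.
Refine {S2,S3} on symbol 2: members go to different blocks, giving {S2} and {S3}.
No further refinement is possible. Final partition (6 blocks): {S5} | {S2} | {S0} | {S4} | {S1} | {S3}.

6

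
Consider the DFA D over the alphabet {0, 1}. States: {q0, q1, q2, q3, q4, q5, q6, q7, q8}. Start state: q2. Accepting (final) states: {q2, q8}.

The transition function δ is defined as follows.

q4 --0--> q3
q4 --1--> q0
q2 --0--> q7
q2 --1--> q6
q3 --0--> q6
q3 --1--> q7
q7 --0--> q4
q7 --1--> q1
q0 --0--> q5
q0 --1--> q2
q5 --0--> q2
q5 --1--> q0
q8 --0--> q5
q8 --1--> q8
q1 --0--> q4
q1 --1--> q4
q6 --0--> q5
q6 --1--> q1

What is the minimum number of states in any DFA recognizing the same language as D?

States {q8} cannot be reached from the start state, so discard them.
Start with accepting vs non-accepting: {q2} | {q0,q1,q3,q4,q5,q6,q7}.
Split {q0,q1,q3,q4,q5,q6,q7} by δ(·,0) → {q0,q1,q3,q4,q6,q7} and {q5}.
Split {q0,q1,q3,q4,q6,q7} by δ(·,0) → {q1,q3,q4,q7} and {q0,q6}.
Split {q1,q3,q4,q7} by δ(·,0) → {q1,q4,q7} and {q3}.
On input 0, block {q1,q4,q7} splits into {q1,q7} and {q4}.
On input 1, block {q1,q7} splits into {q1} and {q7}.
Split {q0,q6} by δ(·,1) → {q0} and {q6}.
No further refinement is possible. Final partition (8 blocks): {q2} | {q1} | {q5} | {q0} | {q3} | {q4} | {q7} | {q6}.

8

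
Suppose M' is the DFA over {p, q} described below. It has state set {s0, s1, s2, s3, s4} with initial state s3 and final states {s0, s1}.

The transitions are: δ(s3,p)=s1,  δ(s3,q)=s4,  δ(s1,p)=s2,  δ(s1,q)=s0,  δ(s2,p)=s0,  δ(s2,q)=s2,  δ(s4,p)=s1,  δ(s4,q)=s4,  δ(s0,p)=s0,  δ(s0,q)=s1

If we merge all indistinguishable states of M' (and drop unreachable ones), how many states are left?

Every state is reachable, so we keep all 5.
P0 = {s0,s1} | {s2,s3,s4}.
On input p, block {s0,s1} splits into {s0} and {s1}.
On input p, block {s2,s3,s4} splits into {s3,s4} and {s2}.
Stable partition: {s0} | {s3,s4} | {s1} | {s2} — 4 equivalence classes.

4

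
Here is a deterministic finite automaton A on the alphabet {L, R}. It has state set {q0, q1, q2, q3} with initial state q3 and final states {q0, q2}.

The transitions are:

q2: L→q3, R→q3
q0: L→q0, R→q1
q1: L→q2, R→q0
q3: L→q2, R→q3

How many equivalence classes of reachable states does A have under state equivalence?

First remove the unreachable states {q0,q1}; 2 states remain.
P0 = {q2} | {q3}.
The partition is now stable with 2 blocks: {q2} | {q3}.

2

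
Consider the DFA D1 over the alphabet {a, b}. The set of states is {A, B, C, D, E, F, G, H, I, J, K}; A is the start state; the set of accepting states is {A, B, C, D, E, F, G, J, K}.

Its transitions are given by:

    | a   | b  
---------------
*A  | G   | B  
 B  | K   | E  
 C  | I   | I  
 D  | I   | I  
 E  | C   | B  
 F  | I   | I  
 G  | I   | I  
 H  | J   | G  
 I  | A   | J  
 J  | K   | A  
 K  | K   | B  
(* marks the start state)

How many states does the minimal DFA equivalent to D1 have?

5

Reachable states from the start: {A,B,C,E,G,I,J,K}. Unreachable: {D,F,H} — drop them.
Initial partition by acceptance: {A,B,C,E,G,J,K} | {I}.
Split {A,B,C,E,G,J,K} by δ(·,a) → {A,B,E,J,K} and {C,G}.
Split {A,B,E,J,K} by δ(·,a) → {B,J,K} and {A,E}.
Split {B,J,K} by δ(·,b) → {B,J} and {K}.
No further refinement is possible. Final partition (5 blocks): {B,J} | {I} | {C,G} | {A,E} | {K}.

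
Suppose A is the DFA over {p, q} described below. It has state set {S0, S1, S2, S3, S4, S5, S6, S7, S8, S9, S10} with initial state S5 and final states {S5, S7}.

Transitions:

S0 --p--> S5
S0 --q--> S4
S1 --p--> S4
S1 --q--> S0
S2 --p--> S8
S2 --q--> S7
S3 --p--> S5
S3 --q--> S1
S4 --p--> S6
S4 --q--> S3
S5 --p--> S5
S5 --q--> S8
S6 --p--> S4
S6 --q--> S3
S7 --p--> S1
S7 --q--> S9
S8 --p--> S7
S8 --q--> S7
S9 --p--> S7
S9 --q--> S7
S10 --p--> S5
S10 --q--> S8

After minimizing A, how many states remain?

States {S2,S10} cannot be reached from the start state, so discard them.
P0 = {S5,S7} | {S0,S1,S3,S4,S6,S8,S9}.
On input p, block {S5,S7} splits into {S5} and {S7}.
Split {S0,S1,S3,S4,S6,S8,S9} by δ(·,p) → {S1,S4,S6} and {S0,S3} and {S8,S9}.
No further refinement is possible. Final partition (5 blocks): {S5} | {S1,S4,S6} | {S7} | {S0,S3} | {S8,S9}.

5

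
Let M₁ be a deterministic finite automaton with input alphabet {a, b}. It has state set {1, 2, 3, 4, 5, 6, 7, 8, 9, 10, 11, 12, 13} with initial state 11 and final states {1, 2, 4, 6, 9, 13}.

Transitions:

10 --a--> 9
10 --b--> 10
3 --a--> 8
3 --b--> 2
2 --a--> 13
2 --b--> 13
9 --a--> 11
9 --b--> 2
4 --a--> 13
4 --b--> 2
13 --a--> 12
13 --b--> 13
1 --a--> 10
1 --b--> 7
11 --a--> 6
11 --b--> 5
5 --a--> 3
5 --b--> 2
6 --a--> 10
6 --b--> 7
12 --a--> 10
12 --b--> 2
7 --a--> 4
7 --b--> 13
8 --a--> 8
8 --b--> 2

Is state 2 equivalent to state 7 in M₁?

First remove the unreachable states {1}; 12 states remain.
P0 = {2,4,6,9,13} | {3,5,7,8,10,11,12}.
Refine {2,4,6,9,13} on symbol a: members go to different blocks, giving {6,9,13} and {2,4}.
Split {6,9,13} by δ(·,b) → {6} and {9} and {13}.
Refine {3,5,7,8,10,11,12} on symbol a: members go to different blocks, giving {3,5,8,12} and {7} and {10} and {11}.
Refine {3,5,8,12} on symbol a: members go to different blocks, giving {3,5,8} and {12}.
Refine {2,4} on symbol b: members go to different blocks, giving {2} and {4}.
Stable partition: {6} | {3,5,8} | {2} | {9} | {13} | {7} | {10} | {11} | {12} | {4} — 10 equivalence classes.
2 and 7 end up in different blocks, so they are distinguishable. For instance, the string 'ε' is accepted from only 2.

No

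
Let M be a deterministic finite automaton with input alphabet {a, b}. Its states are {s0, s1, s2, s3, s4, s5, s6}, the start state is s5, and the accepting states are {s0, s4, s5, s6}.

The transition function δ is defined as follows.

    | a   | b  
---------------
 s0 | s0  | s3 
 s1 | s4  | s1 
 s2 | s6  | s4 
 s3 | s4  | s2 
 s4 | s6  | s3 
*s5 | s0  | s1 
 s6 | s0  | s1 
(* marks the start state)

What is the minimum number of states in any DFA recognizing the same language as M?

All states are reachable from the start state.
Initial partition by acceptance: {s0,s4,s5,s6} | {s1,s2,s3}.
Refine {s1,s2,s3} on symbol b: members go to different blocks, giving {s1,s3} and {s2}.
Split {s1,s3} by δ(·,b) → {s1} and {s3}.
Split {s0,s4,s5,s6} by δ(·,b) → {s0,s4} and {s5,s6}.
On input a, block {s0,s4} splits into {s0} and {s4}.
The partition is now stable with 6 blocks: {s0} | {s1} | {s2} | {s3} | {s5,s6} | {s4}.

6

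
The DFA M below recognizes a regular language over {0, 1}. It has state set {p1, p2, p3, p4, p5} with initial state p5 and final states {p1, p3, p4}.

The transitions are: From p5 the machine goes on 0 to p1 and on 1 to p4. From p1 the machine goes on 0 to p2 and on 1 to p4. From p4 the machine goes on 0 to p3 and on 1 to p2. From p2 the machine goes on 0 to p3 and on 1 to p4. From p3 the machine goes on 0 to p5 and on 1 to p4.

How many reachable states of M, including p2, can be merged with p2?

2

All states are reachable from the start state.
Initial partition by acceptance: {p1,p3,p4} | {p2,p5}.
Split {p1,p3,p4} by δ(·,0) → {p1,p3} and {p4}.
No further refinement is possible. Final partition (3 blocks): {p1,p3} | {p2,p5} | {p4}.
State p2 belongs to the block {p2,p5}, which has 2 states.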